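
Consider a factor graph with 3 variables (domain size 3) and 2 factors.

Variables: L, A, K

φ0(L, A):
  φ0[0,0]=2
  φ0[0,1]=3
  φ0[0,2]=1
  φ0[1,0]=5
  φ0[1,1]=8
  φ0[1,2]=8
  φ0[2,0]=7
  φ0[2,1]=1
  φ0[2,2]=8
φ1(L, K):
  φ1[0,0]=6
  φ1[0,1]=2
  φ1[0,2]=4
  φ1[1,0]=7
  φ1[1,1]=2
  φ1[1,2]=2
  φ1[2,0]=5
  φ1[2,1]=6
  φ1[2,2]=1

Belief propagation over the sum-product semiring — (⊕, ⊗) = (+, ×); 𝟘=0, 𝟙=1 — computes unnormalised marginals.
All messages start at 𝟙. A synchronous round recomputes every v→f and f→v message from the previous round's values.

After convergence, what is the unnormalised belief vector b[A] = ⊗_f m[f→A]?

init: all messages = 𝟙 over 3 values
r1 m[φ0→L] = [6, 21, 16]
r1 m[φ0→A] = [14, 12, 17]
r1 m[φ1→L] = [12, 11, 12]
r1 m[φ1→K] = [18, 10, 7]
r1 m[L→φ0] = [1, 1, 1]
r1 m[L→φ1] = [1, 1, 1]
r1 m[A→φ0] = [1, 1, 1]
r1 m[K→φ1] = [1, 1, 1]
r2 m[φ0→L] = [6, 21, 16]
r2 m[φ0→A] = [14, 12, 17]
r2 m[φ1→L] = [12, 11, 12]
r2 m[φ1→K] = [18, 10, 7]
r2 m[L→φ0] = [12, 11, 12]
r2 m[L→φ1] = [6, 21, 16]
r2 m[A→φ0] = [1, 1, 1]
r2 m[K→φ1] = [1, 1, 1]
r3 m[φ0→L] = [6, 21, 16]
r3 m[φ0→A] = [163, 136, 196]
r3 m[φ1→L] = [12, 11, 12]
r3 m[φ1→K] = [263, 150, 82]
r3 m[L→φ0] = [12, 11, 12]
r3 m[L→φ1] = [6, 21, 16]
r3 m[A→φ0] = [1, 1, 1]
r3 m[K→φ1] = [1, 1, 1]
r4 m[φ0→L] = [6, 21, 16]
r4 m[φ0→A] = [163, 136, 196]
r4 m[φ1→L] = [12, 11, 12]
r4 m[φ1→K] = [263, 150, 82]
r4 m[L→φ0] = [12, 11, 12]
r4 m[L→φ1] = [6, 21, 16]
r4 m[A→φ0] = [1, 1, 1]
r4 m[K→φ1] = [1, 1, 1]
fixed point reached at round 4
b[A] = ⊗ incoming = [163, 136, 196]

b[A] = [163, 136, 196]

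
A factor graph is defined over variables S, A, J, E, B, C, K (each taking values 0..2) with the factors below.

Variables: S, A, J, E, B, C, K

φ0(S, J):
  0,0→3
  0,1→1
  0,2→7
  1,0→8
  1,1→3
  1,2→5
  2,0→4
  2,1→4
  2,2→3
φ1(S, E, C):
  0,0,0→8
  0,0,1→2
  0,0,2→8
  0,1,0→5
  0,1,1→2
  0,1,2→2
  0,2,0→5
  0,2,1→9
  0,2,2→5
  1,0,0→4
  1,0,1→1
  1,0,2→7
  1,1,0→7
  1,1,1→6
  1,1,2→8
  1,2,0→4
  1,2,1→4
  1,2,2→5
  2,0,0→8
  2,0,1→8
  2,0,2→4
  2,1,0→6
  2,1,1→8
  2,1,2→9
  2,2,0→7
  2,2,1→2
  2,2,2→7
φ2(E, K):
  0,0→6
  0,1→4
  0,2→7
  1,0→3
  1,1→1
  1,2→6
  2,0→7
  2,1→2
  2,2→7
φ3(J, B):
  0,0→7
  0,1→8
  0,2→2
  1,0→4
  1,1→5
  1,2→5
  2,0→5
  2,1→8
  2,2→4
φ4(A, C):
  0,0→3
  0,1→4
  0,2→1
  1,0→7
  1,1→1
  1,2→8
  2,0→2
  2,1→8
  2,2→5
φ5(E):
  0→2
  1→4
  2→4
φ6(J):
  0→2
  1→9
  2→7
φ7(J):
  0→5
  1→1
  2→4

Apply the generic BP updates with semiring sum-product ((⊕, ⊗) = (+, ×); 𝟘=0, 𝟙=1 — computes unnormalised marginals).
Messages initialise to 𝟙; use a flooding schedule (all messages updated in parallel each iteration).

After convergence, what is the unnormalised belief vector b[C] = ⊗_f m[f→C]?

init: all messages = 𝟙 over 3 values
r1 m[φ0→S] = [11, 16, 11]
r1 m[φ0→J] = [15, 8, 15]
r1 m[φ1→S] = [46, 46, 59]
r1 m[φ1→E] = [50, 53, 48]
r1 m[φ1→C] = [54, 42, 55]
r1 m[φ2→E] = [17, 10, 16]
r1 m[φ2→K] = [16, 7, 20]
r1 m[φ3→J] = [17, 14, 17]
r1 m[φ3→B] = [16, 21, 11]
r1 m[φ4→A] = [8, 16, 15]
r1 m[φ4→C] = [12, 13, 14]
r1 m[φ5→E] = [2, 4, 4]
r1 m[φ6→J] = [2, 9, 7]
r1 m[φ7→J] = [5, 1, 4]
r1 m[S→φ0] = [1, 1, 1]
r1 m[S→φ1] = [1, 1, 1]
r1 m[A→φ4] = [1, 1, 1]
r1 m[J→φ0] = [1, 1, 1]
r1 m[J→φ3] = [1, 1, 1]
r1 m[J→φ6] = [1, 1, 1]
r1 m[J→φ7] = [1, 1, 1]
r1 m[E→φ1] = [1, 1, 1]
r1 m[E→φ2] = [1, 1, 1]
r1 m[E→φ5] = [1, 1, 1]
r1 m[B→φ3] = [1, 1, 1]
r1 m[C→φ1] = [1, 1, 1]
r1 m[C→φ4] = [1, 1, 1]
r1 m[K→φ2] = [1, 1, 1]
r2 m[φ0→S] = [11, 16, 11]
r2 m[φ0→J] = [15, 8, 15]
r2 m[φ1→S] = [46, 46, 59]
r2 m[φ1→E] = [50, 53, 48]
r2 m[φ1→C] = [54, 42, 55]
r2 m[φ2→E] = [17, 10, 16]
r2 m[φ2→K] = [16, 7, 20]
r2 m[φ3→J] = [17, 14, 17]
r2 m[φ3→B] = [16, 21, 11]
r2 m[φ4→A] = [8, 16, 15]
r2 m[φ4→C] = [12, 13, 14]
r2 m[φ5→E] = [2, 4, 4]
r2 m[φ6→J] = [2, 9, 7]
r2 m[φ7→J] = [5, 1, 4]
r2 m[S→φ0] = [46, 46, 59]
r2 m[S→φ1] = [11, 16, 11]
r2 m[A→φ4] = [1, 1, 1]
r2 m[J→φ0] = [170, 126, 476]
r2 m[J→φ3] = [150, 72, 420]
r2 m[J→φ6] = [1275, 112, 1020]
r2 m[J→φ7] = [510, 1008, 1785]
r2 m[E→φ1] = [34, 40, 64]
r2 m[E→φ2] = [100, 212, 192]
r2 m[E→φ5] = [850, 530, 768]
r2 m[B→φ3] = [1, 1, 1]
r2 m[C→φ1] = [12, 13, 14]
r2 m[C→φ4] = [54, 42, 55]
r2 m[K→φ2] = [1, 1, 1]
r3 m[φ0→S] = [3968, 4118, 2612]
r3 m[φ0→J] = [742, 420, 729]
r3 m[φ1→S] = [28324, 27246, 34096]
r3 m[φ1→E] = [7934, 8960, 7725]
r3 m[φ1→C] = [30024, 24364, 31824]
r3 m[φ2→E] = [17, 10, 16]
r3 m[φ2→K] = [2580, 996, 3316]
r3 m[φ3→J] = [17, 14, 17]
r3 m[φ3→B] = [3438, 4920, 2340]
r3 m[φ4→A] = [385, 860, 719]
r3 m[φ4→C] = [12, 13, 14]
r3 m[φ5→E] = [2, 4, 4]
r3 m[φ6→J] = [2, 9, 7]
r3 m[φ7→J] = [5, 1, 4]
r3 m[S→φ0] = [46, 46, 59]
r3 m[S→φ1] = [11, 16, 11]
r3 m[A→φ4] = [1, 1, 1]
r3 m[J→φ0] = [170, 126, 476]
r3 m[J→φ3] = [150, 72, 420]
r3 m[J→φ6] = [1275, 112, 1020]
r3 m[J→φ7] = [510, 1008, 1785]
r3 m[E→φ1] = [34, 40, 64]
r3 m[E→φ2] = [100, 212, 192]
r3 m[E→φ5] = [850, 530, 768]
r3 m[B→φ3] = [1, 1, 1]
r3 m[C→φ1] = [12, 13, 14]
r3 m[C→φ4] = [54, 42, 55]
r3 m[K→φ2] = [1, 1, 1]
r4 m[φ0→S] = [3968, 4118, 2612]
r4 m[φ0→J] = [742, 420, 729]
r4 m[φ1→S] = [28324, 27246, 34096]
r4 m[φ1→E] = [7934, 8960, 7725]
r4 m[φ1→C] = [30024, 24364, 31824]
r4 m[φ2→E] = [17, 10, 16]
r4 m[φ2→K] = [2580, 996, 3316]
r4 m[φ3→J] = [17, 14, 17]
r4 m[φ3→B] = [3438, 4920, 2340]
r4 m[φ4→A] = [385, 860, 719]
r4 m[φ4→C] = [12, 13, 14]
r4 m[φ5→E] = [2, 4, 4]
r4 m[φ6→J] = [2, 9, 7]
r4 m[φ7→J] = [5, 1, 4]
r4 m[S→φ0] = [28324, 27246, 34096]
r4 m[S→φ1] = [3968, 4118, 2612]
r4 m[A→φ4] = [1, 1, 1]
r4 m[J→φ0] = [170, 126, 476]
r4 m[J→φ3] = [7420, 3780, 20412]
r4 m[J→φ6] = [63070, 5880, 49572]
r4 m[J→φ7] = [25228, 52920, 86751]
r4 m[E→φ1] = [34, 40, 64]
r4 m[E→φ2] = [15868, 35840, 30900]
r4 m[E→φ5] = [134878, 89600, 123600]
r4 m[B→φ3] = [1, 1, 1]
r4 m[C→φ1] = [12, 13, 14]
r4 m[C→φ4] = [30024, 24364, 31824]
r4 m[K→φ2] = [1, 1, 1]
r5 m[φ0→S] = [3968, 4118, 2612]
r5 m[φ0→J] = [439324, 246446, 436786]
r5 m[φ1→S] = [28324, 27246, 34096]
r5 m[φ1→E] = [2251946, 2369508, 2223452]
r5 m[φ1→C] = [8417472, 6936012, 8747828]
r5 m[φ2→E] = [17, 10, 16]
r5 m[φ2→K] = [419028, 161112, 542416]
r5 m[φ3→J] = [17, 14, 17]
r5 m[φ3→B] = [169120, 241556, 115388]
r5 m[φ4→A] = [219352, 489124, 414080]
r5 m[φ4→C] = [12, 13, 14]
r5 m[φ5→E] = [2, 4, 4]
r5 m[φ6→J] = [2, 9, 7]
r5 m[φ7→J] = [5, 1, 4]
r5 m[S→φ0] = [28324, 27246, 34096]
r5 m[S→φ1] = [3968, 4118, 2612]
r5 m[A→φ4] = [1, 1, 1]
r5 m[J→φ0] = [170, 126, 476]
r5 m[J→φ3] = [7420, 3780, 20412]
r5 m[J→φ6] = [63070, 5880, 49572]
r5 m[J→φ7] = [25228, 52920, 86751]
r5 m[E→φ1] = [34, 40, 64]
r5 m[E→φ2] = [15868, 35840, 30900]
r5 m[E→φ5] = [134878, 89600, 123600]
r5 m[B→φ3] = [1, 1, 1]
r5 m[C→φ1] = [12, 13, 14]
r5 m[C→φ4] = [30024, 24364, 31824]
r5 m[K→φ2] = [1, 1, 1]
r6 m[φ0→S] = [3968, 4118, 2612]
r6 m[φ0→J] = [439324, 246446, 436786]
r6 m[φ1→S] = [28324, 27246, 34096]
r6 m[φ1→E] = [2251946, 2369508, 2223452]
r6 m[φ1→C] = [8417472, 6936012, 8747828]
r6 m[φ2→E] = [17, 10, 16]
r6 m[φ2→K] = [419028, 161112, 542416]
r6 m[φ3→J] = [17, 14, 17]
r6 m[φ3→B] = [169120, 241556, 115388]
r6 m[φ4→A] = [219352, 489124, 414080]
r6 m[φ4→C] = [12, 13, 14]
r6 m[φ5→E] = [2, 4, 4]
r6 m[φ6→J] = [2, 9, 7]
r6 m[φ7→J] = [5, 1, 4]
r6 m[S→φ0] = [28324, 27246, 34096]
r6 m[S→φ1] = [3968, 4118, 2612]
r6 m[A→φ4] = [1, 1, 1]
r6 m[J→φ0] = [170, 126, 476]
r6 m[J→φ3] = [4393240, 2218014, 12230008]
r6 m[J→φ6] = [37342540, 3450244, 29701448]
r6 m[J→φ7] = [14937016, 31052196, 51977534]
r6 m[E→φ1] = [34, 40, 64]
r6 m[E→φ2] = [4503892, 9478032, 8893808]
r6 m[E→φ5] = [38283082, 23695080, 35575232]
r6 m[B→φ3] = [1, 1, 1]
r6 m[C→φ1] = [12, 13, 14]
r6 m[C→φ4] = [8417472, 6936012, 8747828]
r6 m[K→φ2] = [1, 1, 1]
r7 m[φ0→S] = [3968, 4118, 2612]
r7 m[φ0→J] = [439324, 246446, 436786]
r7 m[φ1→S] = [28324, 27246, 34096]
r7 m[φ1→E] = [2251946, 2369508, 2223452]
r7 m[φ1→C] = [8417472, 6936012, 8747828]
r7 m[φ2→E] = [17, 10, 16]
r7 m[φ2→K] = [117714104, 45281216, 150652092]
r7 m[φ3→J] = [17, 14, 17]
r7 m[φ3→B] = [100774776, 144076054, 68796582]
r7 m[φ4→A] = [61744292, 135840940, 116062180]
r7 m[φ4→C] = [12, 13, 14]
r7 m[φ5→E] = [2, 4, 4]
r7 m[φ6→J] = [2, 9, 7]
r7 m[φ7→J] = [5, 1, 4]
r7 m[S→φ0] = [28324, 27246, 34096]
r7 m[S→φ1] = [3968, 4118, 2612]
r7 m[A→φ4] = [1, 1, 1]
r7 m[J→φ0] = [170, 126, 476]
r7 m[J→φ3] = [4393240, 2218014, 12230008]
r7 m[J→φ6] = [37342540, 3450244, 29701448]
r7 m[J→φ7] = [14937016, 31052196, 51977534]
r7 m[E→φ1] = [34, 40, 64]
r7 m[E→φ2] = [4503892, 9478032, 8893808]
r7 m[E→φ5] = [38283082, 23695080, 35575232]
r7 m[B→φ3] = [1, 1, 1]
r7 m[C→φ1] = [12, 13, 14]
r7 m[C→φ4] = [8417472, 6936012, 8747828]
r7 m[K→φ2] = [1, 1, 1]
r8 m[φ0→S] = [3968, 4118, 2612]
r8 m[φ0→J] = [439324, 246446, 436786]
r8 m[φ1→S] = [28324, 27246, 34096]
r8 m[φ1→E] = [2251946, 2369508, 2223452]
r8 m[φ1→C] = [8417472, 6936012, 8747828]
r8 m[φ2→E] = [17, 10, 16]
r8 m[φ2→K] = [117714104, 45281216, 150652092]
r8 m[φ3→J] = [17, 14, 17]
r8 m[φ3→B] = [100774776, 144076054, 68796582]
r8 m[φ4→A] = [61744292, 135840940, 116062180]
r8 m[φ4→C] = [12, 13, 14]
r8 m[φ5→E] = [2, 4, 4]
r8 m[φ6→J] = [2, 9, 7]
r8 m[φ7→J] = [5, 1, 4]
r8 m[S→φ0] = [28324, 27246, 34096]
r8 m[S→φ1] = [3968, 4118, 2612]
r8 m[A→φ4] = [1, 1, 1]
r8 m[J→φ0] = [170, 126, 476]
r8 m[J→φ3] = [4393240, 2218014, 12230008]
r8 m[J→φ6] = [37342540, 3450244, 29701448]
r8 m[J→φ7] = [14937016, 31052196, 51977534]
r8 m[E→φ1] = [34, 40, 64]
r8 m[E→φ2] = [4503892, 9478032, 8893808]
r8 m[E→φ5] = [38283082, 23695080, 35575232]
r8 m[B→φ3] = [1, 1, 1]
r8 m[C→φ1] = [12, 13, 14]
r8 m[C→φ4] = [8417472, 6936012, 8747828]
r8 m[K→φ2] = [1, 1, 1]
fixed point reached at round 8
b[C] = ⊗ incoming = [101009664, 90168156, 122469592]

b[C] = [101009664, 90168156, 122469592]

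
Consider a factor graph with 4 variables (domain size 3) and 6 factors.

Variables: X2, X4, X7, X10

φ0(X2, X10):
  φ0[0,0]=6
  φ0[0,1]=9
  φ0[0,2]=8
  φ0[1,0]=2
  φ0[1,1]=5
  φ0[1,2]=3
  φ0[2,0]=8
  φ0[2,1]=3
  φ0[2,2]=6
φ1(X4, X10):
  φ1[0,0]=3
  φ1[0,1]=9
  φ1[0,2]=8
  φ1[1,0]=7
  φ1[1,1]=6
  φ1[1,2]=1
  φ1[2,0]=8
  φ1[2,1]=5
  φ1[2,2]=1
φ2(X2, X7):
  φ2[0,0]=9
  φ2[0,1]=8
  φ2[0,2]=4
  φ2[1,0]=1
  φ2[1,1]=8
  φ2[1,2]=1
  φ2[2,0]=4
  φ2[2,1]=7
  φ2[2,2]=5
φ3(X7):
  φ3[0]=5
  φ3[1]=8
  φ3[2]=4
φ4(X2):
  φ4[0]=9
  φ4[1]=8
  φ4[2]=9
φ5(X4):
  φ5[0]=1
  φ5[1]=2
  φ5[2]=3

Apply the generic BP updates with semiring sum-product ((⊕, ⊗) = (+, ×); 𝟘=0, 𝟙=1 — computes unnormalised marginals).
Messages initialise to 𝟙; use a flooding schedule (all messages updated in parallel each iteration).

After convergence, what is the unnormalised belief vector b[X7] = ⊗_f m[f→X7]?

b[X7] = [377530, 801392, 199208]

init: all messages = 𝟙 over 3 values
r1 m[φ0→X2] = [23, 10, 17]
r1 m[φ0→X10] = [16, 17, 17]
r1 m[φ1→X4] = [20, 14, 14]
r1 m[φ1→X10] = [18, 20, 10]
r1 m[φ2→X2] = [21, 10, 16]
r1 m[φ2→X7] = [14, 23, 10]
r1 m[φ3→X7] = [5, 8, 4]
r1 m[φ4→X2] = [9, 8, 9]
r1 m[φ5→X4] = [1, 2, 3]
r1 m[X2→φ0] = [1, 1, 1]
r1 m[X2→φ2] = [1, 1, 1]
r1 m[X2→φ4] = [1, 1, 1]
r1 m[X4→φ1] = [1, 1, 1]
r1 m[X4→φ5] = [1, 1, 1]
r1 m[X7→φ2] = [1, 1, 1]
r1 m[X7→φ3] = [1, 1, 1]
r1 m[X10→φ0] = [1, 1, 1]
r1 m[X10→φ1] = [1, 1, 1]
r2 m[φ0→X2] = [23, 10, 17]
r2 m[φ0→X10] = [16, 17, 17]
r2 m[φ1→X4] = [20, 14, 14]
r2 m[φ1→X10] = [18, 20, 10]
r2 m[φ2→X2] = [21, 10, 16]
r2 m[φ2→X7] = [14, 23, 10]
r2 m[φ3→X7] = [5, 8, 4]
r2 m[φ4→X2] = [9, 8, 9]
r2 m[φ5→X4] = [1, 2, 3]
r2 m[X2→φ0] = [189, 80, 144]
r2 m[X2→φ2] = [207, 80, 153]
r2 m[X2→φ4] = [483, 100, 272]
r2 m[X4→φ1] = [1, 2, 3]
r2 m[X4→φ5] = [20, 14, 14]
r2 m[X7→φ2] = [5, 8, 4]
r2 m[X7→φ3] = [14, 23, 10]
r2 m[X10→φ0] = [18, 20, 10]
r2 m[X10→φ1] = [16, 17, 17]
r3 m[φ0→X2] = [368, 166, 264]
r3 m[φ0→X10] = [2446, 2533, 2616]
r3 m[φ1→X4] = [337, 231, 230]
r3 m[φ1→X10] = [41, 36, 13]
r3 m[φ2→X2] = [125, 73, 96]
r3 m[φ2→X7] = [2555, 3367, 1673]
r3 m[φ3→X7] = [5, 8, 4]
r3 m[φ4→X2] = [9, 8, 9]
r3 m[φ5→X4] = [1, 2, 3]
r3 m[X2→φ0] = [189, 80, 144]
r3 m[X2→φ2] = [207, 80, 153]
r3 m[X2→φ4] = [483, 100, 272]
r3 m[X4→φ1] = [1, 2, 3]
r3 m[X4→φ5] = [20, 14, 14]
r3 m[X7→φ2] = [5, 8, 4]
r3 m[X7→φ3] = [14, 23, 10]
r3 m[X10→φ0] = [18, 20, 10]
r3 m[X10→φ1] = [16, 17, 17]
r4 m[φ0→X2] = [368, 166, 264]
r4 m[φ0→X10] = [2446, 2533, 2616]
r4 m[φ1→X4] = [337, 231, 230]
r4 m[φ1→X10] = [41, 36, 13]
r4 m[φ2→X2] = [125, 73, 96]
r4 m[φ2→X7] = [2555, 3367, 1673]
r4 m[φ3→X7] = [5, 8, 4]
r4 m[φ4→X2] = [9, 8, 9]
r4 m[φ5→X4] = [1, 2, 3]
r4 m[X2→φ0] = [1125, 584, 864]
r4 m[X2→φ2] = [3312, 1328, 2376]
r4 m[X2→φ4] = [46000, 12118, 25344]
r4 m[X4→φ1] = [1, 2, 3]
r4 m[X4→φ5] = [337, 231, 230]
r4 m[X7→φ2] = [5, 8, 4]
r4 m[X7→φ3] = [2555, 3367, 1673]
r4 m[X10→φ0] = [41, 36, 13]
r4 m[X10→φ1] = [2446, 2533, 2616]
r5 m[φ0→X2] = [674, 301, 514]
r5 m[φ0→X10] = [14830, 15637, 15936]
r5 m[φ1→X4] = [51063, 34936, 34849]
r5 m[φ1→X10] = [41, 36, 13]
r5 m[φ2→X2] = [125, 73, 96]
r5 m[φ2→X7] = [40640, 53752, 26456]
r5 m[φ3→X7] = [5, 8, 4]
r5 m[φ4→X2] = [9, 8, 9]
r5 m[φ5→X4] = [1, 2, 3]
r5 m[X2→φ0] = [1125, 584, 864]
r5 m[X2→φ2] = [3312, 1328, 2376]
r5 m[X2→φ4] = [46000, 12118, 25344]
r5 m[X4→φ1] = [1, 2, 3]
r5 m[X4→φ5] = [337, 231, 230]
r5 m[X7→φ2] = [5, 8, 4]
r5 m[X7→φ3] = [2555, 3367, 1673]
r5 m[X10→φ0] = [41, 36, 13]
r5 m[X10→φ1] = [2446, 2533, 2616]
r6 m[φ0→X2] = [674, 301, 514]
r6 m[φ0→X10] = [14830, 15637, 15936]
r6 m[φ1→X4] = [51063, 34936, 34849]
r6 m[φ1→X10] = [41, 36, 13]
r6 m[φ2→X2] = [125, 73, 96]
r6 m[φ2→X7] = [40640, 53752, 26456]
r6 m[φ3→X7] = [5, 8, 4]
r6 m[φ4→X2] = [9, 8, 9]
r6 m[φ5→X4] = [1, 2, 3]
r6 m[X2→φ0] = [1125, 584, 864]
r6 m[X2→φ2] = [6066, 2408, 4626]
r6 m[X2→φ4] = [84250, 21973, 49344]
r6 m[X4→φ1] = [1, 2, 3]
r6 m[X4→φ5] = [51063, 34936, 34849]
r6 m[X7→φ2] = [5, 8, 4]
r6 m[X7→φ3] = [40640, 53752, 26456]
r6 m[X10→φ0] = [41, 36, 13]
r6 m[X10→φ1] = [14830, 15637, 15936]
r7 m[φ0→X2] = [674, 301, 514]
r7 m[φ0→X10] = [14830, 15637, 15936]
r7 m[φ1→X4] = [312711, 213568, 212761]
r7 m[φ1→X10] = [41, 36, 13]
r7 m[φ2→X2] = [125, 73, 96]
r7 m[φ2→X7] = [75506, 100174, 49802]
r7 m[φ3→X7] = [5, 8, 4]
r7 m[φ4→X2] = [9, 8, 9]
r7 m[φ5→X4] = [1, 2, 3]
r7 m[X2→φ0] = [1125, 584, 864]
r7 m[X2→φ2] = [6066, 2408, 4626]
r7 m[X2→φ4] = [84250, 21973, 49344]
r7 m[X4→φ1] = [1, 2, 3]
r7 m[X4→φ5] = [51063, 34936, 34849]
r7 m[X7→φ2] = [5, 8, 4]
r7 m[X7→φ3] = [40640, 53752, 26456]
r7 m[X10→φ0] = [41, 36, 13]
r7 m[X10→φ1] = [14830, 15637, 15936]
r8 m[φ0→X2] = [674, 301, 514]
r8 m[φ0→X10] = [14830, 15637, 15936]
r8 m[φ1→X4] = [312711, 213568, 212761]
r8 m[φ1→X10] = [41, 36, 13]
r8 m[φ2→X2] = [125, 73, 96]
r8 m[φ2→X7] = [75506, 100174, 49802]
r8 m[φ3→X7] = [5, 8, 4]
r8 m[φ4→X2] = [9, 8, 9]
r8 m[φ5→X4] = [1, 2, 3]
r8 m[X2→φ0] = [1125, 584, 864]
r8 m[X2→φ2] = [6066, 2408, 4626]
r8 m[X2→φ4] = [84250, 21973, 49344]
r8 m[X4→φ1] = [1, 2, 3]
r8 m[X4→φ5] = [312711, 213568, 212761]
r8 m[X7→φ2] = [5, 8, 4]
r8 m[X7→φ3] = [75506, 100174, 49802]
r8 m[X10→φ0] = [41, 36, 13]
r8 m[X10→φ1] = [14830, 15637, 15936]
r9 m[φ0→X2] = [674, 301, 514]
r9 m[φ0→X10] = [14830, 15637, 15936]
r9 m[φ1→X4] = [312711, 213568, 212761]
r9 m[φ1→X10] = [41, 36, 13]
r9 m[φ2→X2] = [125, 73, 96]
r9 m[φ2→X7] = [75506, 100174, 49802]
r9 m[φ3→X7] = [5, 8, 4]
r9 m[φ4→X2] = [9, 8, 9]
r9 m[φ5→X4] = [1, 2, 3]
r9 m[X2→φ0] = [1125, 584, 864]
r9 m[X2→φ2] = [6066, 2408, 4626]
r9 m[X2→φ4] = [84250, 21973, 49344]
r9 m[X4→φ1] = [1, 2, 3]
r9 m[X4→φ5] = [312711, 213568, 212761]
r9 m[X7→φ2] = [5, 8, 4]
r9 m[X7→φ3] = [75506, 100174, 49802]
r9 m[X10→φ0] = [41, 36, 13]
r9 m[X10→φ1] = [14830, 15637, 15936]
fixed point reached at round 9
b[X7] = ⊗ incoming = [377530, 801392, 199208]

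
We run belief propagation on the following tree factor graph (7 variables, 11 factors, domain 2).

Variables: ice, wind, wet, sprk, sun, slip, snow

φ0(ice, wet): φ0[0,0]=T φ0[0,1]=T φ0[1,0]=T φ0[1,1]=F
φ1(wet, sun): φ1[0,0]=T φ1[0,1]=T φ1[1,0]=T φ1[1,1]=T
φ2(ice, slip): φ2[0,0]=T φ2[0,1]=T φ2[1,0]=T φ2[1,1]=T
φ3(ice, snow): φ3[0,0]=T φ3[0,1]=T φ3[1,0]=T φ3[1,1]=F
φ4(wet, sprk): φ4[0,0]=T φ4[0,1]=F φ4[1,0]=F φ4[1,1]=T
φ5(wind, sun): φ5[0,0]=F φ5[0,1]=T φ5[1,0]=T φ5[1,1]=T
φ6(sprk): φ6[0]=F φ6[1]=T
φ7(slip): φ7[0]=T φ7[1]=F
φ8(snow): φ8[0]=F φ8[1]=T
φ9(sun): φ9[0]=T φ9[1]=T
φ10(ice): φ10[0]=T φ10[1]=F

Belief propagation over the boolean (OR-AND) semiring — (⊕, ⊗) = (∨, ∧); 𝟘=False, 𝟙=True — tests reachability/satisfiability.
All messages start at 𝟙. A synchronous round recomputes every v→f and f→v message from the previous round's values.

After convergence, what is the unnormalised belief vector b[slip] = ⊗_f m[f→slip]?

b[slip] = [T, F]

init: all messages = 𝟙 over 2 values
r1 m[φ0→ice] = [T, T]
r1 m[φ0→wet] = [T, T]
r1 m[φ1→wet] = [T, T]
r1 m[φ1→sun] = [T, T]
r1 m[φ2→ice] = [T, T]
r1 m[φ2→slip] = [T, T]
r1 m[φ3→ice] = [T, T]
r1 m[φ3→snow] = [T, T]
r1 m[φ4→wet] = [T, T]
r1 m[φ4→sprk] = [T, T]
r1 m[φ5→wind] = [T, T]
r1 m[φ5→sun] = [T, T]
r1 m[φ6→sprk] = [F, T]
r1 m[φ7→slip] = [T, F]
r1 m[φ8→snow] = [F, T]
r1 m[φ9→sun] = [T, T]
r1 m[φ10→ice] = [T, F]
r1 m[ice→φ0] = [T, T]
r1 m[ice→φ2] = [T, T]
r1 m[ice→φ3] = [T, T]
r1 m[ice→φ10] = [T, T]
r1 m[wind→φ5] = [T, T]
r1 m[wet→φ0] = [T, T]
r1 m[wet→φ1] = [T, T]
r1 m[wet→φ4] = [T, T]
r1 m[sprk→φ4] = [T, T]
r1 m[sprk→φ6] = [T, T]
r1 m[sun→φ1] = [T, T]
r1 m[sun→φ5] = [T, T]
r1 m[sun→φ9] = [T, T]
r1 m[slip→φ2] = [T, T]
r1 m[slip→φ7] = [T, T]
r1 m[snow→φ3] = [T, T]
r1 m[snow→φ8] = [T, T]
r2 m[φ0→ice] = [T, T]
r2 m[φ0→wet] = [T, T]
r2 m[φ1→wet] = [T, T]
r2 m[φ1→sun] = [T, T]
r2 m[φ2→ice] = [T, T]
r2 m[φ2→slip] = [T, T]
r2 m[φ3→ice] = [T, T]
r2 m[φ3→snow] = [T, T]
r2 m[φ4→wet] = [T, T]
r2 m[φ4→sprk] = [T, T]
r2 m[φ5→wind] = [T, T]
r2 m[φ5→sun] = [T, T]
r2 m[φ6→sprk] = [F, T]
r2 m[φ7→slip] = [T, F]
r2 m[φ8→snow] = [F, T]
r2 m[φ9→sun] = [T, T]
r2 m[φ10→ice] = [T, F]
r2 m[ice→φ0] = [T, F]
r2 m[ice→φ2] = [T, F]
r2 m[ice→φ3] = [T, F]
r2 m[ice→φ10] = [T, T]
r2 m[wind→φ5] = [T, T]
r2 m[wet→φ0] = [T, T]
r2 m[wet→φ1] = [T, T]
r2 m[wet→φ4] = [T, T]
r2 m[sprk→φ4] = [F, T]
r2 m[sprk→φ6] = [T, T]
r2 m[sun→φ1] = [T, T]
r2 m[sun→φ5] = [T, T]
r2 m[sun→φ9] = [T, T]
r2 m[slip→φ2] = [T, F]
r2 m[slip→φ7] = [T, T]
r2 m[snow→φ3] = [F, T]
r2 m[snow→φ8] = [T, T]
r3 m[φ0→ice] = [T, T]
r3 m[φ0→wet] = [T, T]
r3 m[φ1→wet] = [T, T]
r3 m[φ1→sun] = [T, T]
r3 m[φ2→ice] = [T, T]
r3 m[φ2→slip] = [T, T]
r3 m[φ3→ice] = [T, F]
r3 m[φ3→snow] = [T, T]
r3 m[φ4→wet] = [F, T]
r3 m[φ4→sprk] = [T, T]
r3 m[φ5→wind] = [T, T]
r3 m[φ5→sun] = [T, T]
r3 m[φ6→sprk] = [F, T]
r3 m[φ7→slip] = [T, F]
r3 m[φ8→snow] = [F, T]
r3 m[φ9→sun] = [T, T]
r3 m[φ10→ice] = [T, F]
r3 m[ice→φ0] = [T, F]
r3 m[ice→φ2] = [T, F]
r3 m[ice→φ3] = [T, F]
r3 m[ice→φ10] = [T, T]
r3 m[wind→φ5] = [T, T]
r3 m[wet→φ0] = [T, T]
r3 m[wet→φ1] = [T, T]
r3 m[wet→φ4] = [T, T]
r3 m[sprk→φ4] = [F, T]
r3 m[sprk→φ6] = [T, T]
r3 m[sun→φ1] = [T, T]
r3 m[sun→φ5] = [T, T]
r3 m[sun→φ9] = [T, T]
r3 m[slip→φ2] = [T, F]
r3 m[slip→φ7] = [T, T]
r3 m[snow→φ3] = [F, T]
r3 m[snow→φ8] = [T, T]
r4 m[φ0→ice] = [T, T]
r4 m[φ0→wet] = [T, T]
r4 m[φ1→wet] = [T, T]
r4 m[φ1→sun] = [T, T]
r4 m[φ2→ice] = [T, T]
r4 m[φ2→slip] = [T, T]
r4 m[φ3→ice] = [T, F]
r4 m[φ3→snow] = [T, T]
r4 m[φ4→wet] = [F, T]
r4 m[φ4→sprk] = [T, T]
r4 m[φ5→wind] = [T, T]
r4 m[φ5→sun] = [T, T]
r4 m[φ6→sprk] = [F, T]
r4 m[φ7→slip] = [T, F]
r4 m[φ8→snow] = [F, T]
r4 m[φ9→sun] = [T, T]
r4 m[φ10→ice] = [T, F]
r4 m[ice→φ0] = [T, F]
r4 m[ice→φ2] = [T, F]
r4 m[ice→φ3] = [T, F]
r4 m[ice→φ10] = [T, F]
r4 m[wind→φ5] = [T, T]
r4 m[wet→φ0] = [F, T]
r4 m[wet→φ1] = [F, T]
r4 m[wet→φ4] = [T, T]
r4 m[sprk→φ4] = [F, T]
r4 m[sprk→φ6] = [T, T]
r4 m[sun→φ1] = [T, T]
r4 m[sun→φ5] = [T, T]
r4 m[sun→φ9] = [T, T]
r4 m[slip→φ2] = [T, F]
r4 m[slip→φ7] = [T, T]
r4 m[snow→φ3] = [F, T]
r4 m[snow→φ8] = [T, T]
r5 m[φ0→ice] = [T, F]
r5 m[φ0→wet] = [T, T]
r5 m[φ1→wet] = [T, T]
r5 m[φ1→sun] = [T, T]
r5 m[φ2→ice] = [T, T]
r5 m[φ2→slip] = [T, T]
r5 m[φ3→ice] = [T, F]
r5 m[φ3→snow] = [T, T]
r5 m[φ4→wet] = [F, T]
r5 m[φ4→sprk] = [T, T]
r5 m[φ5→wind] = [T, T]
r5 m[φ5→sun] = [T, T]
r5 m[φ6→sprk] = [F, T]
r5 m[φ7→slip] = [T, F]
r5 m[φ8→snow] = [F, T]
r5 m[φ9→sun] = [T, T]
r5 m[φ10→ice] = [T, F]
r5 m[ice→φ0] = [T, F]
r5 m[ice→φ2] = [T, F]
r5 m[ice→φ3] = [T, F]
r5 m[ice→φ10] = [T, F]
r5 m[wind→φ5] = [T, T]
r5 m[wet→φ0] = [F, T]
r5 m[wet→φ1] = [F, T]
r5 m[wet→φ4] = [T, T]
r5 m[sprk→φ4] = [F, T]
r5 m[sprk→φ6] = [T, T]
r5 m[sun→φ1] = [T, T]
r5 m[sun→φ5] = [T, T]
r5 m[sun→φ9] = [T, T]
r5 m[slip→φ2] = [T, F]
r5 m[slip→φ7] = [T, T]
r5 m[snow→φ3] = [F, T]
r5 m[snow→φ8] = [T, T]
r6 m[φ0→ice] = [T, F]
r6 m[φ0→wet] = [T, T]
r6 m[φ1→wet] = [T, T]
r6 m[φ1→sun] = [T, T]
r6 m[φ2→ice] = [T, T]
r6 m[φ2→slip] = [T, T]
r6 m[φ3→ice] = [T, F]
r6 m[φ3→snow] = [T, T]
r6 m[φ4→wet] = [F, T]
r6 m[φ4→sprk] = [T, T]
r6 m[φ5→wind] = [T, T]
r6 m[φ5→sun] = [T, T]
r6 m[φ6→sprk] = [F, T]
r6 m[φ7→slip] = [T, F]
r6 m[φ8→snow] = [F, T]
r6 m[φ9→sun] = [T, T]
r6 m[φ10→ice] = [T, F]
r6 m[ice→φ0] = [T, F]
r6 m[ice→φ2] = [T, F]
r6 m[ice→φ3] = [T, F]
r6 m[ice→φ10] = [T, F]
r6 m[wind→φ5] = [T, T]
r6 m[wet→φ0] = [F, T]
r6 m[wet→φ1] = [F, T]
r6 m[wet→φ4] = [T, T]
r6 m[sprk→φ4] = [F, T]
r6 m[sprk→φ6] = [T, T]
r6 m[sun→φ1] = [T, T]
r6 m[sun→φ5] = [T, T]
r6 m[sun→φ9] = [T, T]
r6 m[slip→φ2] = [T, F]
r6 m[slip→φ7] = [T, T]
r6 m[snow→φ3] = [F, T]
r6 m[snow→φ8] = [T, T]
fixed point reached at round 6
b[slip] = ⊗ incoming = [T, F]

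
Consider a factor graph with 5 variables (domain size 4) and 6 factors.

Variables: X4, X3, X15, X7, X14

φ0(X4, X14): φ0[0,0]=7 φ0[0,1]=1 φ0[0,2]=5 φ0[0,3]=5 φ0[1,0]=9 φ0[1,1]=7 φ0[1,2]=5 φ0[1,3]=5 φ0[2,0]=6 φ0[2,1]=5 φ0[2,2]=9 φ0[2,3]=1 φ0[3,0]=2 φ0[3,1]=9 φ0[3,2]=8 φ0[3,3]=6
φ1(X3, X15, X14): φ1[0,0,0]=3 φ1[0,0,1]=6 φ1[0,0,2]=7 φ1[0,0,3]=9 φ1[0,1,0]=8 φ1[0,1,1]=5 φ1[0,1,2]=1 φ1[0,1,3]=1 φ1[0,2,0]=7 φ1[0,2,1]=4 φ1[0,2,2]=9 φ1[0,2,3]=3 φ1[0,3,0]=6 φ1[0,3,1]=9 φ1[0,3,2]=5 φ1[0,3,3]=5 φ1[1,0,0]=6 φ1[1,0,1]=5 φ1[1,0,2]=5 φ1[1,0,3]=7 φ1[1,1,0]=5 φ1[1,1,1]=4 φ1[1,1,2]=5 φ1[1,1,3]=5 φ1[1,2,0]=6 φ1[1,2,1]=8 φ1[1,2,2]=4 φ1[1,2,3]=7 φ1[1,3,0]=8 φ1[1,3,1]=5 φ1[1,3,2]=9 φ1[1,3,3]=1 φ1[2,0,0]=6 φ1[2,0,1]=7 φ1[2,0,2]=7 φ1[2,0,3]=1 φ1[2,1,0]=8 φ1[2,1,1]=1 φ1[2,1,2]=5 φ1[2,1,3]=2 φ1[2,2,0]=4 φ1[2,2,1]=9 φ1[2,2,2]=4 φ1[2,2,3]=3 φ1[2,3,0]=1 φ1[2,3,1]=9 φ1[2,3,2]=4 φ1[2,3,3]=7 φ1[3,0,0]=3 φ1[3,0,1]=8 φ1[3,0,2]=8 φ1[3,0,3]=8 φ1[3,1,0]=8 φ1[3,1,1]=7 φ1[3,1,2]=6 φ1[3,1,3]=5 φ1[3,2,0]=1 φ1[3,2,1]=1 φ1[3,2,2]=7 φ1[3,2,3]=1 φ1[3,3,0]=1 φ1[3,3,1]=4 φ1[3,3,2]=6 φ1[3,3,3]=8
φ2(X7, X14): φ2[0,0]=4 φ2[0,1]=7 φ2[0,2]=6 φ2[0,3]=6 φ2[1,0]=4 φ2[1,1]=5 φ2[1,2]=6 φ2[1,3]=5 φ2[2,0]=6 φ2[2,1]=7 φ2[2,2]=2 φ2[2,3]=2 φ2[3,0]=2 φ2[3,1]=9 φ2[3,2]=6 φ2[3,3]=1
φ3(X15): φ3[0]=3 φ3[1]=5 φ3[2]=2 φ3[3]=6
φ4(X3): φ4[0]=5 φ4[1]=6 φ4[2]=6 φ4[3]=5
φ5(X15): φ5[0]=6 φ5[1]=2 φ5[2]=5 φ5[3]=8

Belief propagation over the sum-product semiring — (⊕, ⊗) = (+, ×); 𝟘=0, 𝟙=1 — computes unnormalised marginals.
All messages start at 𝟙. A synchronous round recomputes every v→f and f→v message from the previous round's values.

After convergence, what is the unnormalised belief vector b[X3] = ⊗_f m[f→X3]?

init: all messages = 𝟙 over 4 values
r1 m[φ0→X4] = [18, 26, 21, 25]
r1 m[φ0→X14] = [24, 22, 27, 17]
r1 m[φ1→X3] = [88, 90, 78, 82]
r1 m[φ1→X15] = [96, 76, 78, 88]
r1 m[φ1→X14] = [81, 92, 92, 73]
r1 m[φ2→X7] = [23, 20, 17, 18]
r1 m[φ2→X14] = [16, 28, 20, 14]
r1 m[φ3→X15] = [3, 5, 2, 6]
r1 m[φ4→X3] = [5, 6, 6, 5]
r1 m[φ5→X15] = [6, 2, 5, 8]
r1 m[X4→φ0] = [1, 1, 1, 1]
r1 m[X3→φ1] = [1, 1, 1, 1]
r1 m[X3→φ4] = [1, 1, 1, 1]
r1 m[X15→φ1] = [1, 1, 1, 1]
r1 m[X15→φ3] = [1, 1, 1, 1]
r1 m[X15→φ5] = [1, 1, 1, 1]
r1 m[X7→φ2] = [1, 1, 1, 1]
r1 m[X14→φ0] = [1, 1, 1, 1]
r1 m[X14→φ1] = [1, 1, 1, 1]
r1 m[X14→φ2] = [1, 1, 1, 1]
r2 m[φ0→X4] = [18, 26, 21, 25]
r2 m[φ0→X14] = [24, 22, 27, 17]
r2 m[φ1→X3] = [88, 90, 78, 82]
r2 m[φ1→X15] = [96, 76, 78, 88]
r2 m[φ1→X14] = [81, 92, 92, 73]
r2 m[φ2→X7] = [23, 20, 17, 18]
r2 m[φ2→X14] = [16, 28, 20, 14]
r2 m[φ3→X15] = [3, 5, 2, 6]
r2 m[φ4→X3] = [5, 6, 6, 5]
r2 m[φ5→X15] = [6, 2, 5, 8]
r2 m[X4→φ0] = [1, 1, 1, 1]
r2 m[X3→φ1] = [5, 6, 6, 5]
r2 m[X3→φ4] = [88, 90, 78, 82]
r2 m[X15→φ1] = [18, 10, 10, 48]
r2 m[X15→φ3] = [576, 152, 390, 704]
r2 m[X15→φ5] = [288, 380, 156, 528]
r2 m[X7→φ2] = [1, 1, 1, 1]
r2 m[X14→φ0] = [1296, 2576, 1840, 1022]
r2 m[X14→φ1] = [384, 616, 540, 238]
r2 m[X14→φ2] = [1944, 2024, 2484, 1241]
r3 m[φ0→X4] = [25958, 44006, 38238, 46628]
r3 m[φ0→X14] = [24, 22, 27, 17]
r3 m[φ1→X3] = [933844, 908820, 827784, 773408]
r3 m[φ1→X15] = [237674, 184548, 204792, 224674]
r3 m[φ1→X14] = [8688, 11878, 11260, 9338]
r3 m[φ2→X7] = [44294, 39005, 33282, 38249]
r3 m[φ2→X14] = [16, 28, 20, 14]
r3 m[φ3→X15] = [3, 5, 2, 6]
r3 m[φ4→X3] = [5, 6, 6, 5]
r3 m[φ5→X15] = [6, 2, 5, 8]
r3 m[X4→φ0] = [1, 1, 1, 1]
r3 m[X3→φ1] = [5, 6, 6, 5]
r3 m[X3→φ4] = [88, 90, 78, 82]
r3 m[X15→φ1] = [18, 10, 10, 48]
r3 m[X15→φ3] = [576, 152, 390, 704]
r3 m[X15→φ5] = [288, 380, 156, 528]
r3 m[X7→φ2] = [1, 1, 1, 1]
r3 m[X14→φ0] = [1296, 2576, 1840, 1022]
r3 m[X14→φ1] = [384, 616, 540, 238]
r3 m[X14→φ2] = [1944, 2024, 2484, 1241]
r4 m[φ0→X4] = [25958, 44006, 38238, 46628]
r4 m[φ0→X14] = [24, 22, 27, 17]
r4 m[φ1→X3] = [933844, 908820, 827784, 773408]
r4 m[φ1→X15] = [237674, 184548, 204792, 224674]
r4 m[φ1→X14] = [8688, 11878, 11260, 9338]
r4 m[φ2→X7] = [44294, 39005, 33282, 38249]
r4 m[φ2→X14] = [16, 28, 20, 14]
r4 m[φ3→X15] = [3, 5, 2, 6]
r4 m[φ4→X3] = [5, 6, 6, 5]
r4 m[φ5→X15] = [6, 2, 5, 8]
r4 m[X4→φ0] = [1, 1, 1, 1]
r4 m[X3→φ1] = [5, 6, 6, 5]
r4 m[X3→φ4] = [933844, 908820, 827784, 773408]
r4 m[X15→φ1] = [18, 10, 10, 48]
r4 m[X15→φ3] = [1426044, 369096, 1023960, 1797392]
r4 m[X15→φ5] = [713022, 922740, 409584, 1348044]
r4 m[X7→φ2] = [1, 1, 1, 1]
r4 m[X14→φ0] = [139008, 332584, 225200, 130732]
r4 m[X14→φ1] = [384, 616, 540, 238]
r4 m[X14→φ2] = [208512, 261316, 304020, 158746]
r5 m[φ0→X4] = [3085300, 5358820, 4654500, 5857264]
r5 m[φ0→X14] = [24, 22, 27, 17]
r5 m[φ1→X3] = [933844, 908820, 827784, 773408]
r5 m[φ1→X15] = [237674, 184548, 204792, 224674]
r5 m[φ1→X14] = [8688, 11878, 11260, 9338]
r5 m[φ2→X7] = [5439856, 4758478, 4005816, 4751734]
r5 m[φ2→X14] = [16, 28, 20, 14]
r5 m[φ3→X15] = [3, 5, 2, 6]
r5 m[φ4→X3] = [5, 6, 6, 5]
r5 m[φ5→X15] = [6, 2, 5, 8]
r5 m[X4→φ0] = [1, 1, 1, 1]
r5 m[X3→φ1] = [5, 6, 6, 5]
r5 m[X3→φ4] = [933844, 908820, 827784, 773408]
r5 m[X15→φ1] = [18, 10, 10, 48]
r5 m[X15→φ3] = [1426044, 369096, 1023960, 1797392]
r5 m[X15→φ5] = [713022, 922740, 409584, 1348044]
r5 m[X7→φ2] = [1, 1, 1, 1]
r5 m[X14→φ0] = [139008, 332584, 225200, 130732]
r5 m[X14→φ1] = [384, 616, 540, 238]
r5 m[X14→φ2] = [208512, 261316, 304020, 158746]
r6 m[φ0→X4] = [3085300, 5358820, 4654500, 5857264]
r6 m[φ0→X14] = [24, 22, 27, 17]
r6 m[φ1→X3] = [933844, 908820, 827784, 773408]
r6 m[φ1→X15] = [237674, 184548, 204792, 224674]
r6 m[φ1→X14] = [8688, 11878, 11260, 9338]
r6 m[φ2→X7] = [5439856, 4758478, 4005816, 4751734]
r6 m[φ2→X14] = [16, 28, 20, 14]
r6 m[φ3→X15] = [3, 5, 2, 6]
r6 m[φ4→X3] = [5, 6, 6, 5]
r6 m[φ5→X15] = [6, 2, 5, 8]
r6 m[X4→φ0] = [1, 1, 1, 1]
r6 m[X3→φ1] = [5, 6, 6, 5]
r6 m[X3→φ4] = [933844, 908820, 827784, 773408]
r6 m[X15→φ1] = [18, 10, 10, 48]
r6 m[X15→φ3] = [1426044, 369096, 1023960, 1797392]
r6 m[X15→φ5] = [713022, 922740, 409584, 1348044]
r6 m[X7→φ2] = [1, 1, 1, 1]
r6 m[X14→φ0] = [139008, 332584, 225200, 130732]
r6 m[X14→φ1] = [384, 616, 540, 238]
r6 m[X14→φ2] = [208512, 261316, 304020, 158746]
fixed point reached at round 6
b[X3] = ⊗ incoming = [4669220, 5452920, 4966704, 3867040]

b[X3] = [4669220, 5452920, 4966704, 3867040]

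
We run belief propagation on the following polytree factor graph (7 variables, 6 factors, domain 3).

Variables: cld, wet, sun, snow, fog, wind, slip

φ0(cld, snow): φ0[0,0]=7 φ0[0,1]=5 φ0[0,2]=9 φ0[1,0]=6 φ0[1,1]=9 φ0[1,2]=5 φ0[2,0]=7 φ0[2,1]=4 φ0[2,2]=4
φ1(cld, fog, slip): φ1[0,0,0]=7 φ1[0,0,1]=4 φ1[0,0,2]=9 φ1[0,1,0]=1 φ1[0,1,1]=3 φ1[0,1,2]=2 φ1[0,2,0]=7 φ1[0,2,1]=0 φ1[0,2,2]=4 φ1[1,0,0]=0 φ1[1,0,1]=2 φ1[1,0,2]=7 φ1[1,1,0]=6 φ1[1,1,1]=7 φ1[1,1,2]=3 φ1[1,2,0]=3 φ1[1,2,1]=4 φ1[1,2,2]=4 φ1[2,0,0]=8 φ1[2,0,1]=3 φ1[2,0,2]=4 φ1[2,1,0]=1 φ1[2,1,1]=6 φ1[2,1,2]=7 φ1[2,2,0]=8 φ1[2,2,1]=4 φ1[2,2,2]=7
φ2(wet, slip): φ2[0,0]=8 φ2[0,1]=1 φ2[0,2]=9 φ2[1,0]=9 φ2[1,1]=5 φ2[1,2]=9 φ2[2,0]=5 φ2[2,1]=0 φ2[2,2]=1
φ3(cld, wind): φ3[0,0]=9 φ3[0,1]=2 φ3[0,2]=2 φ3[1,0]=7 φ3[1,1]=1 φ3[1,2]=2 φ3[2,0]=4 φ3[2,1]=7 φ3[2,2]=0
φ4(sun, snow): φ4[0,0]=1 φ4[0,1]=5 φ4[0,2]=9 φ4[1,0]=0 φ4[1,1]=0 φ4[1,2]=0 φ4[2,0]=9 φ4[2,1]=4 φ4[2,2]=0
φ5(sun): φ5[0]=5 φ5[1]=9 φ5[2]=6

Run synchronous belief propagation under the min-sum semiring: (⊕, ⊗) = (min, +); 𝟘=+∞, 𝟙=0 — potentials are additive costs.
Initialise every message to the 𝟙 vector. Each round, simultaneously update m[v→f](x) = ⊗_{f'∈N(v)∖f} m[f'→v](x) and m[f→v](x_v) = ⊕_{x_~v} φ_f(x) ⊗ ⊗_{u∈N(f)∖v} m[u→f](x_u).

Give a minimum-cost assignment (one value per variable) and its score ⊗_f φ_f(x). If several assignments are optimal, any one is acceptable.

assignment: (cld=2, wet=2, sun=2, snow=2, fog=0, wind=2, slip=1); score = 13

init: all messages = 𝟙 over 3 values
r1 m[φ0→cld] = [5, 5, 4]
r1 m[φ0→snow] = [6, 4, 4]
r1 m[φ1→cld] = [0, 0, 1]
r1 m[φ1→fog] = [0, 1, 0]
r1 m[φ1→slip] = [0, 0, 2]
r1 m[φ2→wet] = [1, 5, 0]
r1 m[φ2→slip] = [5, 0, 1]
r1 m[φ3→cld] = [2, 1, 0]
r1 m[φ3→wind] = [4, 1, 0]
r1 m[φ4→sun] = [1, 0, 0]
r1 m[φ4→snow] = [0, 0, 0]
r1 m[φ5→sun] = [5, 9, 6]
r1 m[cld→φ0] = [0, 0, 0]
r1 m[cld→φ1] = [0, 0, 0]
r1 m[cld→φ3] = [0, 0, 0]
r1 m[wet→φ2] = [0, 0, 0]
r1 m[sun→φ4] = [0, 0, 0]
r1 m[sun→φ5] = [0, 0, 0]
r1 m[snow→φ0] = [0, 0, 0]
r1 m[snow→φ4] = [0, 0, 0]
r1 m[fog→φ1] = [0, 0, 0]
r1 m[wind→φ3] = [0, 0, 0]
r1 m[slip→φ1] = [0, 0, 0]
r1 m[slip→φ2] = [0, 0, 0]
r2 m[φ0→cld] = [5, 5, 4]
r2 m[φ0→snow] = [6, 4, 4]
r2 m[φ1→cld] = [0, 0, 1]
r2 m[φ1→fog] = [0, 1, 0]
r2 m[φ1→slip] = [0, 0, 2]
r2 m[φ2→wet] = [1, 5, 0]
r2 m[φ2→slip] = [5, 0, 1]
r2 m[φ3→cld] = [2, 1, 0]
r2 m[φ3→wind] = [4, 1, 0]
r2 m[φ4→sun] = [1, 0, 0]
r2 m[φ4→snow] = [0, 0, 0]
r2 m[φ5→sun] = [5, 9, 6]
r2 m[cld→φ0] = [2, 1, 1]
r2 m[cld→φ1] = [7, 6, 4]
r2 m[cld→φ3] = [5, 5, 5]
r2 m[wet→φ2] = [0, 0, 0]
r2 m[sun→φ4] = [5, 9, 6]
r2 m[sun→φ5] = [1, 0, 0]
r2 m[snow→φ0] = [0, 0, 0]
r2 m[snow→φ4] = [6, 4, 4]
r2 m[fog→φ1] = [0, 0, 0]
r2 m[wind→φ3] = [0, 0, 0]
r2 m[slip→φ1] = [5, 0, 1]
r2 m[slip→φ2] = [0, 0, 2]
r3 m[φ0→cld] = [5, 5, 4]
r3 m[φ0→snow] = [7, 5, 5]
r3 m[φ1→cld] = [0, 2, 3]
r3 m[φ1→fog] = [7, 10, 7]
r3 m[φ1→slip] = [5, 7, 8]
r3 m[φ2→wet] = [1, 5, 0]
r3 m[φ2→slip] = [5, 0, 1]
r3 m[φ3→cld] = [2, 1, 0]
r3 m[φ3→wind] = [9, 6, 5]
r3 m[φ4→sun] = [7, 4, 4]
r3 m[φ4→snow] = [6, 9, 6]
r3 m[φ5→sun] = [5, 9, 6]
r3 m[cld→φ0] = [2, 1, 1]
r3 m[cld→φ1] = [7, 6, 4]
r3 m[cld→φ3] = [5, 5, 5]
r3 m[wet→φ2] = [0, 0, 0]
r3 m[sun→φ4] = [5, 9, 6]
r3 m[sun→φ5] = [1, 0, 0]
r3 m[snow→φ0] = [0, 0, 0]
r3 m[snow→φ4] = [6, 4, 4]
r3 m[fog→φ1] = [0, 0, 0]
r3 m[wind→φ3] = [0, 0, 0]
r3 m[slip→φ1] = [5, 0, 1]
r3 m[slip→φ2] = [0, 0, 2]
r4 m[φ0→cld] = [5, 5, 4]
r4 m[φ0→snow] = [7, 5, 5]
r4 m[φ1→cld] = [0, 2, 3]
r4 m[φ1→fog] = [7, 10, 7]
r4 m[φ1→slip] = [5, 7, 8]
r4 m[φ2→wet] = [1, 5, 0]
r4 m[φ2→slip] = [5, 0, 1]
r4 m[φ3→cld] = [2, 1, 0]
r4 m[φ3→wind] = [9, 6, 5]
r4 m[φ4→sun] = [7, 4, 4]
r4 m[φ4→snow] = [6, 9, 6]
r4 m[φ5→sun] = [5, 9, 6]
r4 m[cld→φ0] = [2, 3, 3]
r4 m[cld→φ1] = [7, 6, 4]
r4 m[cld→φ3] = [5, 7, 7]
r4 m[wet→φ2] = [0, 0, 0]
r4 m[sun→φ4] = [5, 9, 6]
r4 m[sun→φ5] = [7, 4, 4]
r4 m[snow→φ0] = [6, 9, 6]
r4 m[snow→φ4] = [7, 5, 5]
r4 m[fog→φ1] = [0, 0, 0]
r4 m[wind→φ3] = [0, 0, 0]
r4 m[slip→φ1] = [5, 0, 1]
r4 m[slip→φ2] = [5, 7, 8]
r5 m[φ0→cld] = [13, 11, 10]
r5 m[φ0→snow] = [9, 7, 7]
r5 m[φ1→cld] = [0, 2, 3]
r5 m[φ1→fog] = [7, 10, 7]
r5 m[φ1→slip] = [5, 7, 8]
r5 m[φ2→wet] = [8, 12, 7]
r5 m[φ2→slip] = [5, 0, 1]
r5 m[φ3→cld] = [2, 1, 0]
r5 m[φ3→wind] = [11, 7, 7]
r5 m[φ4→sun] = [8, 5, 5]
r5 m[φ4→snow] = [6, 9, 6]
r5 m[φ5→sun] = [5, 9, 6]
r5 m[cld→φ0] = [2, 3, 3]
r5 m[cld→φ1] = [7, 6, 4]
r5 m[cld→φ3] = [5, 7, 7]
r5 m[wet→φ2] = [0, 0, 0]
r5 m[sun→φ4] = [5, 9, 6]
r5 m[sun→φ5] = [7, 4, 4]
r5 m[snow→φ0] = [6, 9, 6]
r5 m[snow→φ4] = [7, 5, 5]
r5 m[fog→φ1] = [0, 0, 0]
r5 m[wind→φ3] = [0, 0, 0]
r5 m[slip→φ1] = [5, 0, 1]
r5 m[slip→φ2] = [5, 7, 8]
r6 m[φ0→cld] = [13, 11, 10]
r6 m[φ0→snow] = [9, 7, 7]
r6 m[φ1→cld] = [0, 2, 3]
r6 m[φ1→fog] = [7, 10, 7]
r6 m[φ1→slip] = [5, 7, 8]
r6 m[φ2→wet] = [8, 12, 7]
r6 m[φ2→slip] = [5, 0, 1]
r6 m[φ3→cld] = [2, 1, 0]
r6 m[φ3→wind] = [11, 7, 7]
r6 m[φ4→sun] = [8, 5, 5]
r6 m[φ4→snow] = [6, 9, 6]
r6 m[φ5→sun] = [5, 9, 6]
r6 m[cld→φ0] = [2, 3, 3]
r6 m[cld→φ1] = [15, 12, 10]
r6 m[cld→φ3] = [13, 13, 13]
r6 m[wet→φ2] = [0, 0, 0]
r6 m[sun→φ4] = [5, 9, 6]
r6 m[sun→φ5] = [8, 5, 5]
r6 m[snow→φ0] = [6, 9, 6]
r6 m[snow→φ4] = [9, 7, 7]
r6 m[fog→φ1] = [0, 0, 0]
r6 m[wind→φ3] = [0, 0, 0]
r6 m[slip→φ1] = [5, 0, 1]
r6 m[slip→φ2] = [5, 7, 8]
r7 m[φ0→cld] = [13, 11, 10]
r7 m[φ0→snow] = [9, 7, 7]
r7 m[φ1→cld] = [0, 2, 3]
r7 m[φ1→fog] = [13, 16, 14]
r7 m[φ1→slip] = [11, 13, 14]
r7 m[φ2→wet] = [8, 12, 7]
r7 m[φ2→slip] = [5, 0, 1]
r7 m[φ3→cld] = [2, 1, 0]
r7 m[φ3→wind] = [17, 14, 13]
r7 m[φ4→sun] = [10, 7, 7]
r7 m[φ4→snow] = [6, 9, 6]
r7 m[φ5→sun] = [5, 9, 6]
r7 m[cld→φ0] = [2, 3, 3]
r7 m[cld→φ1] = [15, 12, 10]
r7 m[cld→φ3] = [13, 13, 13]
r7 m[wet→φ2] = [0, 0, 0]
r7 m[sun→φ4] = [5, 9, 6]
r7 m[sun→φ5] = [8, 5, 5]
r7 m[snow→φ0] = [6, 9, 6]
r7 m[snow→φ4] = [9, 7, 7]
r7 m[fog→φ1] = [0, 0, 0]
r7 m[wind→φ3] = [0, 0, 0]
r7 m[slip→φ1] = [5, 0, 1]
r7 m[slip→φ2] = [5, 7, 8]
r8 m[φ0→cld] = [13, 11, 10]
r8 m[φ0→snow] = [9, 7, 7]
r8 m[φ1→cld] = [0, 2, 3]
r8 m[φ1→fog] = [13, 16, 14]
r8 m[φ1→slip] = [11, 13, 14]
r8 m[φ2→wet] = [8, 12, 7]
r8 m[φ2→slip] = [5, 0, 1]
r8 m[φ3→cld] = [2, 1, 0]
r8 m[φ3→wind] = [17, 14, 13]
r8 m[φ4→sun] = [10, 7, 7]
r8 m[φ4→snow] = [6, 9, 6]
r8 m[φ5→sun] = [5, 9, 6]
r8 m[cld→φ0] = [2, 3, 3]
r8 m[cld→φ1] = [15, 12, 10]
r8 m[cld→φ3] = [13, 13, 13]
r8 m[wet→φ2] = [0, 0, 0]
r8 m[sun→φ4] = [5, 9, 6]
r8 m[sun→φ5] = [10, 7, 7]
r8 m[snow→φ0] = [6, 9, 6]
r8 m[snow→φ4] = [9, 7, 7]
r8 m[fog→φ1] = [0, 0, 0]
r8 m[wind→φ3] = [0, 0, 0]
r8 m[slip→φ1] = [5, 0, 1]
r8 m[slip→φ2] = [11, 13, 14]
r9 m[φ0→cld] = [13, 11, 10]
r9 m[φ0→snow] = [9, 7, 7]
r9 m[φ1→cld] = [0, 2, 3]
r9 m[φ1→fog] = [13, 16, 14]
r9 m[φ1→slip] = [11, 13, 14]
r9 m[φ2→wet] = [14, 18, 13]
r9 m[φ2→slip] = [5, 0, 1]
r9 m[φ3→cld] = [2, 1, 0]
r9 m[φ3→wind] = [17, 14, 13]
r9 m[φ4→sun] = [10, 7, 7]
r9 m[φ4→snow] = [6, 9, 6]
r9 m[φ5→sun] = [5, 9, 6]
r9 m[cld→φ0] = [2, 3, 3]
r9 m[cld→φ1] = [15, 12, 10]
r9 m[cld→φ3] = [13, 13, 13]
r9 m[wet→φ2] = [0, 0, 0]
r9 m[sun→φ4] = [5, 9, 6]
r9 m[sun→φ5] = [10, 7, 7]
r9 m[snow→φ0] = [6, 9, 6]
r9 m[snow→φ4] = [9, 7, 7]
r9 m[fog→φ1] = [0, 0, 0]
r9 m[wind→φ3] = [0, 0, 0]
r9 m[slip→φ1] = [5, 0, 1]
r9 m[slip→φ2] = [11, 13, 14]
r10 m[φ0→cld] = [13, 11, 10]
r10 m[φ0→snow] = [9, 7, 7]
r10 m[φ1→cld] = [0, 2, 3]
r10 m[φ1→fog] = [13, 16, 14]
r10 m[φ1→slip] = [11, 13, 14]
r10 m[φ2→wet] = [14, 18, 13]
r10 m[φ2→slip] = [5, 0, 1]
r10 m[φ3→cld] = [2, 1, 0]
r10 m[φ3→wind] = [17, 14, 13]
r10 m[φ4→sun] = [10, 7, 7]
r10 m[φ4→snow] = [6, 9, 6]
r10 m[φ5→sun] = [5, 9, 6]
r10 m[cld→φ0] = [2, 3, 3]
r10 m[cld→φ1] = [15, 12, 10]
r10 m[cld→φ3] = [13, 13, 13]
r10 m[wet→φ2] = [0, 0, 0]
r10 m[sun→φ4] = [5, 9, 6]
r10 m[sun→φ5] = [10, 7, 7]
r10 m[snow→φ0] = [6, 9, 6]
r10 m[snow→φ4] = [9, 7, 7]
r10 m[fog→φ1] = [0, 0, 0]
r10 m[wind→φ3] = [0, 0, 0]
r10 m[slip→φ1] = [5, 0, 1]
r10 m[slip→φ2] = [11, 13, 14]
fixed point reached at round 10
traceback from cld: (cld=2, wet=2, sun=2, snow=2, fog=0, wind=2, slip=1), score=13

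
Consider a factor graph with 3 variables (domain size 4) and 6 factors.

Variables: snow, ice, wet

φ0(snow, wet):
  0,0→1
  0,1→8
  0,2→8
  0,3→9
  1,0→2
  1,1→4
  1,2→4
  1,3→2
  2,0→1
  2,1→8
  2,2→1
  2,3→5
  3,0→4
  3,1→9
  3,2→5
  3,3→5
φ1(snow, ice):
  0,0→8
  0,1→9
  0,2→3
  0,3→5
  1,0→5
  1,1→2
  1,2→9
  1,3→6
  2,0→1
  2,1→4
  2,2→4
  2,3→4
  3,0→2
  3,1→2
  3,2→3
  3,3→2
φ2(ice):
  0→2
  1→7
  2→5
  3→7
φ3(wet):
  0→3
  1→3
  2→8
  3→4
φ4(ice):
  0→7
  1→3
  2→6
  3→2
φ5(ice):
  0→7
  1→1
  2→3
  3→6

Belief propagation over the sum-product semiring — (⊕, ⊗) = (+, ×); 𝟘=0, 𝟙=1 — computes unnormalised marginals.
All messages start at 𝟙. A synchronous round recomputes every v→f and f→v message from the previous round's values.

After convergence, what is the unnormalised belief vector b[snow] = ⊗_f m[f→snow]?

init: all messages = 𝟙 over 4 values
r1 m[φ0→snow] = [26, 12, 15, 23]
r1 m[φ0→wet] = [8, 29, 18, 21]
r1 m[φ1→snow] = [25, 22, 13, 9]
r1 m[φ1→ice] = [16, 17, 19, 17]
r1 m[φ2→ice] = [2, 7, 5, 7]
r1 m[φ3→wet] = [3, 3, 8, 4]
r1 m[φ4→ice] = [7, 3, 6, 2]
r1 m[φ5→ice] = [7, 1, 3, 6]
r1 m[snow→φ0] = [1, 1, 1, 1]
r1 m[snow→φ1] = [1, 1, 1, 1]
r1 m[ice→φ1] = [1, 1, 1, 1]
r1 m[ice→φ2] = [1, 1, 1, 1]
r1 m[ice→φ4] = [1, 1, 1, 1]
r1 m[ice→φ5] = [1, 1, 1, 1]
r1 m[wet→φ0] = [1, 1, 1, 1]
r1 m[wet→φ3] = [1, 1, 1, 1]
r2 m[φ0→snow] = [26, 12, 15, 23]
r2 m[φ0→wet] = [8, 29, 18, 21]
r2 m[φ1→snow] = [25, 22, 13, 9]
r2 m[φ1→ice] = [16, 17, 19, 17]
r2 m[φ2→ice] = [2, 7, 5, 7]
r2 m[φ3→wet] = [3, 3, 8, 4]
r2 m[φ4→ice] = [7, 3, 6, 2]
r2 m[φ5→ice] = [7, 1, 3, 6]
r2 m[snow→φ0] = [25, 22, 13, 9]
r2 m[snow→φ1] = [26, 12, 15, 23]
r2 m[ice→φ1] = [98, 21, 90, 84]
r2 m[ice→φ2] = [784, 51, 342, 204]
r2 m[ice→φ4] = [224, 119, 285, 714]
r2 m[ice→φ5] = [224, 357, 570, 238]
r2 m[wet→φ0] = [3, 3, 8, 4]
r2 m[wet→φ3] = [8, 29, 18, 21]
r3 m[φ0→snow] = [127, 58, 55, 99]
r3 m[φ0→wet] = [118, 473, 346, 379]
r3 m[φ1→snow] = [1663, 1846, 878, 676]
r3 m[φ1→ice] = [329, 364, 315, 308]
r3 m[φ2→ice] = [2, 7, 5, 7]
r3 m[φ3→wet] = [3, 3, 8, 4]
r3 m[φ4→ice] = [7, 3, 6, 2]
r3 m[φ5→ice] = [7, 1, 3, 6]
r3 m[snow→φ0] = [25, 22, 13, 9]
r3 m[snow→φ1] = [26, 12, 15, 23]
r3 m[ice→φ1] = [98, 21, 90, 84]
r3 m[ice→φ2] = [784, 51, 342, 204]
r3 m[ice→φ4] = [224, 119, 285, 714]
r3 m[ice→φ5] = [224, 357, 570, 238]
r3 m[wet→φ0] = [3, 3, 8, 4]
r3 m[wet→φ3] = [8, 29, 18, 21]
r4 m[φ0→snow] = [127, 58, 55, 99]
r4 m[φ0→wet] = [118, 473, 346, 379]
r4 m[φ1→snow] = [1663, 1846, 878, 676]
r4 m[φ1→ice] = [329, 364, 315, 308]
r4 m[φ2→ice] = [2, 7, 5, 7]
r4 m[φ3→wet] = [3, 3, 8, 4]
r4 m[φ4→ice] = [7, 3, 6, 2]
r4 m[φ5→ice] = [7, 1, 3, 6]
r4 m[snow→φ0] = [1663, 1846, 878, 676]
r4 m[snow→φ1] = [127, 58, 55, 99]
r4 m[ice→φ1] = [98, 21, 90, 84]
r4 m[ice→φ2] = [16121, 1092, 5670, 3696]
r4 m[ice→φ4] = [4606, 2548, 4725, 12936]
r4 m[ice→φ5] = [4606, 7644, 9450, 4312]
r4 m[wet→φ0] = [3, 3, 8, 4]
r4 m[wet→φ3] = [118, 473, 346, 379]
r5 m[φ0→snow] = [127, 58, 55, 99]
r5 m[φ0→wet] = [8937, 33796, 24946, 26429]
r5 m[φ1→snow] = [1663, 1846, 878, 676]
r5 m[φ1→ice] = [1559, 1677, 1420, 1401]
r5 m[φ2→ice] = [2, 7, 5, 7]
r5 m[φ3→wet] = [3, 3, 8, 4]
r5 m[φ4→ice] = [7, 3, 6, 2]
r5 m[φ5→ice] = [7, 1, 3, 6]
r5 m[snow→φ0] = [1663, 1846, 878, 676]
r5 m[snow→φ1] = [127, 58, 55, 99]
r5 m[ice→φ1] = [98, 21, 90, 84]
r5 m[ice→φ2] = [16121, 1092, 5670, 3696]
r5 m[ice→φ4] = [4606, 2548, 4725, 12936]
r5 m[ice→φ5] = [4606, 7644, 9450, 4312]
r5 m[wet→φ0] = [3, 3, 8, 4]
r5 m[wet→φ3] = [118, 473, 346, 379]
r6 m[φ0→snow] = [127, 58, 55, 99]
r6 m[φ0→wet] = [8937, 33796, 24946, 26429]
r6 m[φ1→snow] = [1663, 1846, 878, 676]
r6 m[φ1→ice] = [1559, 1677, 1420, 1401]
r6 m[φ2→ice] = [2, 7, 5, 7]
r6 m[φ3→wet] = [3, 3, 8, 4]
r6 m[φ4→ice] = [7, 3, 6, 2]
r6 m[φ5→ice] = [7, 1, 3, 6]
r6 m[snow→φ0] = [1663, 1846, 878, 676]
r6 m[snow→φ1] = [127, 58, 55, 99]
r6 m[ice→φ1] = [98, 21, 90, 84]
r6 m[ice→φ2] = [76391, 5031, 25560, 16812]
r6 m[ice→φ4] = [21826, 11739, 21300, 58842]
r6 m[ice→φ5] = [21826, 35217, 42600, 19614]
r6 m[wet→φ0] = [3, 3, 8, 4]
r6 m[wet→φ3] = [8937, 33796, 24946, 26429]
r7 m[φ0→snow] = [127, 58, 55, 99]
r7 m[φ0→wet] = [8937, 33796, 24946, 26429]
r7 m[φ1→snow] = [1663, 1846, 878, 676]
r7 m[φ1→ice] = [1559, 1677, 1420, 1401]
r7 m[φ2→ice] = [2, 7, 5, 7]
r7 m[φ3→wet] = [3, 3, 8, 4]
r7 m[φ4→ice] = [7, 3, 6, 2]
r7 m[φ5→ice] = [7, 1, 3, 6]
r7 m[snow→φ0] = [1663, 1846, 878, 676]
r7 m[snow→φ1] = [127, 58, 55, 99]
r7 m[ice→φ1] = [98, 21, 90, 84]
r7 m[ice→φ2] = [76391, 5031, 25560, 16812]
r7 m[ice→φ4] = [21826, 11739, 21300, 58842]
r7 m[ice→φ5] = [21826, 35217, 42600, 19614]
r7 m[wet→φ0] = [3, 3, 8, 4]
r7 m[wet→φ3] = [8937, 33796, 24946, 26429]
fixed point reached at round 7
b[snow] = ⊗ incoming = [211201, 107068, 48290, 66924]

b[snow] = [211201, 107068, 48290, 66924]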